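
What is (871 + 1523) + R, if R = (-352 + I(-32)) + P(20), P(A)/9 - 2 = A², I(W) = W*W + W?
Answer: 6652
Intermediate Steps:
I(W) = W + W² (I(W) = W² + W = W + W²)
P(A) = 18 + 9*A²
R = 4258 (R = (-352 - 32*(1 - 32)) + (18 + 9*20²) = (-352 - 32*(-31)) + (18 + 9*400) = (-352 + 992) + (18 + 3600) = 640 + 3618 = 4258)
(871 + 1523) + R = (871 + 1523) + 4258 = 2394 + 4258 = 6652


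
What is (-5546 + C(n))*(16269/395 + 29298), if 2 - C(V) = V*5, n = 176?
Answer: -74447601096/395 ≈ -1.8847e+8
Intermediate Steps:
C(V) = 2 - 5*V (C(V) = 2 - V*5 = 2 - 5*V)
(-5546 + C(n))*(16269/395 + 29298) = (-5546 + (2 - 5*176))*(16269/395 + 29298) = (-5546 + (2 - 880))*(16269*(1/395) + 29298) = (-5546 - 878)*(16269/395 + 29298) = -6424*11588979/395 = -74447601096/395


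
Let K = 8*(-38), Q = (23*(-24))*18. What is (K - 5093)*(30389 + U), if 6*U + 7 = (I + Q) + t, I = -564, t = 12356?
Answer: -331345217/2 ≈ -1.6567e+8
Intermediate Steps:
Q = -9936 (Q = -552*18 = -9936)
K = -304
U = 1849/6 (U = -7/6 + ((-564 - 9936) + 12356)/6 = -7/6 + (-10500 + 12356)/6 = -7/6 + (1/6)*1856 = -7/6 + 928/3 = 1849/6 ≈ 308.17)
(K - 5093)*(30389 + U) = (-304 - 5093)*(30389 + 1849/6) = -5397*184183/6 = -331345217/2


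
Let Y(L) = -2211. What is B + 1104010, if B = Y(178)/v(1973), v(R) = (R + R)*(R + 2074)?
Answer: 5876815246803/5323154 ≈ 1.1040e+6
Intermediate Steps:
v(R) = 2*R*(2074 + R) (v(R) = (2*R)*(2074 + R) = 2*R*(2074 + R))
B = -737/5323154 (B = -2211*1/(3946*(2074 + 1973)) = -2211/(2*1973*4047) = -2211/15969462 = -2211*1/15969462 = -737/5323154 ≈ -0.00013845)
B + 1104010 = -737/5323154 + 1104010 = 5876815246803/5323154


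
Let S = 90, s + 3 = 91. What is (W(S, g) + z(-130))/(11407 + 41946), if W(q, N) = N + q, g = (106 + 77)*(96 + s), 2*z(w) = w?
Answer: 33697/53353 ≈ 0.63159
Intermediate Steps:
s = 88 (s = -3 + 91 = 88)
z(w) = w/2
g = 33672 (g = (106 + 77)*(96 + 88) = 183*184 = 33672)
(W(S, g) + z(-130))/(11407 + 41946) = ((33672 + 90) + (½)*(-130))/(11407 + 41946) = (33762 - 65)/53353 = 33697*(1/53353) = 33697/53353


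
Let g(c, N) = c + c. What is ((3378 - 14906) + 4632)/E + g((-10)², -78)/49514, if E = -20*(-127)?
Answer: -42617568/15720695 ≈ -2.7109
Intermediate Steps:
g(c, N) = 2*c
E = 2540
((3378 - 14906) + 4632)/E + g((-10)², -78)/49514 = ((3378 - 14906) + 4632)/2540 + (2*(-10)²)/49514 = (-11528 + 4632)*(1/2540) + (2*100)*(1/49514) = -6896*1/2540 + 200*(1/49514) = -1724/635 + 100/24757 = -42617568/15720695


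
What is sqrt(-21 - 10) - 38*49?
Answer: -1862 + I*sqrt(31) ≈ -1862.0 + 5.5678*I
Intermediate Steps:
sqrt(-21 - 10) - 38*49 = sqrt(-31) - 1862 = I*sqrt(31) - 1862 = -1862 + I*sqrt(31)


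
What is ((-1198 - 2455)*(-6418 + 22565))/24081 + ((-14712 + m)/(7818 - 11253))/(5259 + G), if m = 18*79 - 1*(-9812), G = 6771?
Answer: -406239941431472/165850061175 ≈ -2449.4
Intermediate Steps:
m = 11234 (m = 1422 + 9812 = 11234)
((-1198 - 2455)*(-6418 + 22565))/24081 + ((-14712 + m)/(7818 - 11253))/(5259 + G) = ((-1198 - 2455)*(-6418 + 22565))/24081 + ((-14712 + 11234)/(7818 - 11253))/(5259 + 6771) = -3653*16147*(1/24081) - 3478/(-3435)/12030 = -58984991*1/24081 - 3478*(-1/3435)*(1/12030) = -58984991/24081 + (3478/3435)*(1/12030) = -58984991/24081 + 1739/20661525 = -406239941431472/165850061175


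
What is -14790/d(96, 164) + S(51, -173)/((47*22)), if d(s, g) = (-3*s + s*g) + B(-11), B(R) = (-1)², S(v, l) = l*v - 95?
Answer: -2640317/275561 ≈ -9.5816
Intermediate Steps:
S(v, l) = -95 + l*v
B(R) = 1
d(s, g) = 1 - 3*s + g*s (d(s, g) = (-3*s + s*g) + 1 = (-3*s + g*s) + 1 = 1 - 3*s + g*s)
-14790/d(96, 164) + S(51, -173)/((47*22)) = -14790/(1 - 3*96 + 164*96) + (-95 - 173*51)/((47*22)) = -14790/(1 - 288 + 15744) + (-95 - 8823)/1034 = -14790/15457 - 8918*1/1034 = -14790*1/15457 - 4459/517 = -510/533 - 4459/517 = -2640317/275561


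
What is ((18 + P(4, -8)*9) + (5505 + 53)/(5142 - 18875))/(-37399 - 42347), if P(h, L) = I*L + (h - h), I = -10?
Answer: -5064698/547575909 ≈ -0.0092493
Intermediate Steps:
P(h, L) = -10*L (P(h, L) = -10*L + (h - h) = -10*L + 0 = -10*L)
((18 + P(4, -8)*9) + (5505 + 53)/(5142 - 18875))/(-37399 - 42347) = ((18 - 10*(-8)*9) + (5505 + 53)/(5142 - 18875))/(-37399 - 42347) = ((18 + 80*9) + 5558/(-13733))/(-79746) = ((18 + 720) + 5558*(-1/13733))*(-1/79746) = (738 - 5558/13733)*(-1/79746) = (10129396/13733)*(-1/79746) = -5064698/547575909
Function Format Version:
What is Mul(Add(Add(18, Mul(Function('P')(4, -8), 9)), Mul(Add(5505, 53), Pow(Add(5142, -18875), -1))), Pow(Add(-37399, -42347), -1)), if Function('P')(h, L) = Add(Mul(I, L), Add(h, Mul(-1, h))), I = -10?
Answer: Rational(-5064698, 547575909) ≈ -0.0092493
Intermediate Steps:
Function('P')(h, L) = Mul(-10, L) (Function('P')(h, L) = Add(Mul(-10, L), Add(h, Mul(-1, h))) = Add(Mul(-10, L), 0) = Mul(-10, L))
Mul(Add(Add(18, Mul(Function('P')(4, -8), 9)), Mul(Add(5505, 53), Pow(Add(5142, -18875), -1))), Pow(Add(-37399, -42347), -1)) = Mul(Add(Add(18, Mul(Mul(-10, -8), 9)), Mul(Add(5505, 53), Pow(Add(5142, -18875), -1))), Pow(Add(-37399, -42347), -1)) = Mul(Add(Add(18, Mul(80, 9)), Mul(5558, Pow(-13733, -1))), Pow(-79746, -1)) = Mul(Add(Add(18, 720), Mul(5558, Rational(-1, 13733))), Rational(-1, 79746)) = Mul(Add(738, Rational(-5558, 13733)), Rational(-1, 79746)) = Mul(Rational(10129396, 13733), Rational(-1, 79746)) = Rational(-5064698, 547575909)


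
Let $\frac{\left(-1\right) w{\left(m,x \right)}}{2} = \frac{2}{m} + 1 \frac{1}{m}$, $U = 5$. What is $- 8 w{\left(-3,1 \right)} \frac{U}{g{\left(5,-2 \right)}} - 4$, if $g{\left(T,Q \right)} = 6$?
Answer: $- \frac{52}{3} \approx -17.333$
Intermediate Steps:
$w{\left(m,x \right)} = - \frac{6}{m}$ ($w{\left(m,x \right)} = - 2 \left(\frac{2}{m} + 1 \frac{1}{m}\right) = - 2 \left(\frac{2}{m} + \frac{1}{m}\right) = - 2 \frac{3}{m} = - \frac{6}{m}$)
$- 8 w{\left(-3,1 \right)} \frac{U}{g{\left(5,-2 \right)}} - 4 = - 8 - \frac{6}{-3} \cdot \frac{5}{6} - 4 = - 8 \left(-6\right) \left(- \frac{1}{3}\right) 5 \cdot \frac{1}{6} - 4 = - 8 \cdot 2 \cdot \frac{5}{6} - 4 = \left(-8\right) \frac{5}{3} - 4 = - \frac{40}{3} - 4 = - \frac{52}{3}$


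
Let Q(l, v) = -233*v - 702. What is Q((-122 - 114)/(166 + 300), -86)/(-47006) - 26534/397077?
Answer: -3607574/7544463 ≈ -0.47818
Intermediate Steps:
Q(l, v) = -702 - 233*v
Q((-122 - 114)/(166 + 300), -86)/(-47006) - 26534/397077 = (-702 - 233*(-86))/(-47006) - 26534/397077 = (-702 + 20038)*(-1/47006) - 26534*1/397077 = 19336*(-1/47006) - 26534/397077 = -9668/23503 - 26534/397077 = -3607574/7544463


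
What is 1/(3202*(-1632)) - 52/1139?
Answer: -15984451/350119488 ≈ -0.045654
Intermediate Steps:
1/(3202*(-1632)) - 52/1139 = (1/3202)*(-1/1632) - 52*1/1139 = -1/5225664 - 52/1139 = -15984451/350119488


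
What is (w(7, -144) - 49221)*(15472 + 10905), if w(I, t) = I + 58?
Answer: -1296587812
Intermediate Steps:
w(I, t) = 58 + I
(w(7, -144) - 49221)*(15472 + 10905) = ((58 + 7) - 49221)*(15472 + 10905) = (65 - 49221)*26377 = -49156*26377 = -1296587812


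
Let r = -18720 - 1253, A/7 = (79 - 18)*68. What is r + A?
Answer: 9063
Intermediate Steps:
A = 29036 (A = 7*((79 - 18)*68) = 7*(61*68) = 7*4148 = 29036)
r = -19973
r + A = -19973 + 29036 = 9063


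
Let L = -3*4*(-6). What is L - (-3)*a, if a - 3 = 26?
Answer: 159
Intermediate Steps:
a = 29 (a = 3 + 26 = 29)
L = 72 (L = -12*(-6) = 72)
L - (-3)*a = 72 - (-3)*29 = 72 - 1*(-87) = 72 + 87 = 159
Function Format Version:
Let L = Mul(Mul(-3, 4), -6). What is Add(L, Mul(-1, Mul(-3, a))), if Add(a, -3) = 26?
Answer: 159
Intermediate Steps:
a = 29 (a = Add(3, 26) = 29)
L = 72 (L = Mul(-12, -6) = 72)
Add(L, Mul(-1, Mul(-3, a))) = Add(72, Mul(-1, Mul(-3, 29))) = Add(72, Mul(-1, -87)) = Add(72, 87) = 159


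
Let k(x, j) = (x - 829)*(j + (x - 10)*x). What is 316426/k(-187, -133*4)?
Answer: -158213/18443956 ≈ -0.0085780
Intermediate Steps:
k(x, j) = (-829 + x)*(j + x*(-10 + x)) (k(x, j) = (-829 + x)*(j + (-10 + x)*x) = (-829 + x)*(j + x*(-10 + x)))
316426/k(-187, -133*4) = 316426/((-187)**3 - 839*(-187)**2 - (-110257)*4 + 8290*(-187) - 133*4*(-187)) = 316426/(-6539203 - 839*34969 - 829*(-532) - 1550230 - 532*(-187)) = 316426/(-6539203 - 29338991 + 441028 - 1550230 + 99484) = 316426/(-36887912) = 316426*(-1/36887912) = -158213/18443956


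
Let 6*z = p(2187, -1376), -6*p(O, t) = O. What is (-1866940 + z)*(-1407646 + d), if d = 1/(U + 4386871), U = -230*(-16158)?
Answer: 85183421872503393915/32412844 ≈ 2.6281e+12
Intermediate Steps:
p(O, t) = -O/6
U = 3716340
z = -243/4 (z = (-⅙*2187)/6 = (⅙)*(-729/2) = -243/4 ≈ -60.750)
d = 1/8103211 (d = 1/(3716340 + 4386871) = 1/8103211 ≈ 1.2341e-7)
(-1866940 + z)*(-1407646 + d) = (-1866940 - 243/4)*(-1407646 + 1/8103211) = -7468003/4*(-11406452551305/8103211) = 85183421872503393915/32412844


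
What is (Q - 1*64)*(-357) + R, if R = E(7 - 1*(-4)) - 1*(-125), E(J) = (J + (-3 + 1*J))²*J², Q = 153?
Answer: 12033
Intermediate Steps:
E(J) = J²*(-3 + 2*J)² (E(J) = (J + (-3 + J))²*J² = (-3 + 2*J)²*J² = J²*(-3 + 2*J)²)
R = 43806 (R = (7 - 1*(-4))²*(-3 + 2*(7 - 1*(-4)))² - 1*(-125) = (7 + 4)²*(-3 + 2*(7 + 4))² + 125 = 11²*(-3 + 2*11)² + 125 = 121*(-3 + 22)² + 125 = 121*19² + 125 = 121*361 + 125 = 43681 + 125 = 43806)
(Q - 1*64)*(-357) + R = (153 - 1*64)*(-357) + 43806 = (153 - 64)*(-357) + 43806 = 89*(-357) + 43806 = -31773 + 43806 = 12033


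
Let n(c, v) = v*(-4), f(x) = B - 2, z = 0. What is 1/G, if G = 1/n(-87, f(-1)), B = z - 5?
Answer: 28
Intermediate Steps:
B = -5 (B = 0 - 5 = -5)
f(x) = -7 (f(x) = -5 - 2 = -7)
n(c, v) = -4*v
G = 1/28 (G = 1/(-4*(-7)) = 1/28 ≈ 0.035714)
1/G = 1/(1/28) = 28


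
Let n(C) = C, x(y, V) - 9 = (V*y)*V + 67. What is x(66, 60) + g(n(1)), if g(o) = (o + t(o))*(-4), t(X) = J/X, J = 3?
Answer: 237660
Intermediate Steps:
t(X) = 3/X
x(y, V) = 76 + y*V**2 (x(y, V) = 9 + ((V*y)*V + 67) = 9 + (y*V**2 + 67) = 9 + (67 + y*V**2) = 76 + y*V**2)
g(o) = -12/o - 4*o (g(o) = (o + 3/o)*(-4) = -12/o - 4*o)
x(66, 60) + g(n(1)) = (76 + 66*60**2) + (-12/1 - 4*1) = (76 + 66*3600) + (-12*1 - 4) = (76 + 237600) + (-12 - 4) = 237676 - 16 = 237660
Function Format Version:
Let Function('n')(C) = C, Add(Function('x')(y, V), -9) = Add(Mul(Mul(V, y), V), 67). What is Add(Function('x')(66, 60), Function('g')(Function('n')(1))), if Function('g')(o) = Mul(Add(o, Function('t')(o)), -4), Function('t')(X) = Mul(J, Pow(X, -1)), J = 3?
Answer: 237660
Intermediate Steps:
Function('t')(X) = Mul(3, Pow(X, -1))
Function('x')(y, V) = Add(76, Mul(y, Pow(V, 2))) (Function('x')(y, V) = Add(9, Add(Mul(Mul(V, y), V), 67)) = Add(9, Add(Mul(y, Pow(V, 2)), 67)) = Add(9, Add(67, Mul(y, Pow(V, 2)))) = Add(76, Mul(y, Pow(V, 2))))
Function('g')(o) = Add(Mul(-12, Pow(o, -1)), Mul(-4, o)) (Function('g')(o) = Mul(Add(o, Mul(3, Pow(o, -1))), -4) = Add(Mul(-12, Pow(o, -1)), Mul(-4, o)))
Add(Function('x')(66, 60), Function('g')(Function('n')(1))) = Add(Add(76, Mul(66, Pow(60, 2))), Add(Mul(-12, Pow(1, -1)), Mul(-4, 1))) = Add(Add(76, Mul(66, 3600)), Add(Mul(-12, 1), -4)) = Add(Add(76, 237600), Add(-12, -4)) = Add(237676, -16) = 237660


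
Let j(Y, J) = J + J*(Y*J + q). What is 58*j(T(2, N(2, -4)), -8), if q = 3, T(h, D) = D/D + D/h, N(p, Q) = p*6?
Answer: 24128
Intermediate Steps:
N(p, Q) = 6*p
T(h, D) = 1 + D/h
j(Y, J) = J + J*(3 + J*Y) (j(Y, J) = J + J*(Y*J + 3) = J + J*(J*Y + 3) = J + J*(3 + J*Y))
58*j(T(2, N(2, -4)), -8) = 58*(-8*(4 - 8*(6*2 + 2)/2)) = 58*(-8*(4 - 4*(12 + 2))) = 58*(-8*(4 - 4*14)) = 58*(-8*(4 - 8*7)) = 58*(-8*(4 - 56)) = 58*(-8*(-52)) = 58*416 = 24128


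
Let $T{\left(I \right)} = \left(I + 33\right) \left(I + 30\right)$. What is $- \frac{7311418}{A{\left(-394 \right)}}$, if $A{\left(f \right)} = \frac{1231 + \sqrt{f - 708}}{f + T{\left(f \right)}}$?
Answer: $- \frac{1179136581653580}{1516463} + \frac{957868872180 i \sqrt{1102}}{1516463} \approx -7.7756 \cdot 10^{8} + 2.0968 \cdot 10^{7} i$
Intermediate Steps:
$T{\left(I \right)} = \left(30 + I\right) \left(33 + I\right)$ ($T{\left(I \right)} = \left(33 + I\right) \left(30 + I\right) = \left(30 + I\right) \left(33 + I\right)$)
$A{\left(f \right)} = \frac{1231 + \sqrt{-708 + f}}{990 + f^{2} + 64 f}$ ($A{\left(f \right)} = \frac{1231 + \sqrt{f - 708}}{f + \left(990 + f^{2} + 63 f\right)} = \frac{1231 + \sqrt{-708 + f}}{990 + f^{2} + 64 f}$)
$- \frac{7311418}{A{\left(-394 \right)}} = - \frac{7311418}{\frac{1}{990 + \left(-394\right)^{2} + 64 \left(-394\right)} \left(1231 + \sqrt{-708 - 394}\right)} = - \frac{7311418}{\frac{1}{990 + 155236 - 25216} \left(1231 + \sqrt{-1102}\right)} = - \frac{7311418}{\frac{1}{131010} \left(1231 + i \sqrt{1102}\right)} = - \frac{7311418}{\frac{1231}{131010} + \frac{i \sqrt{1102}}{131010}}$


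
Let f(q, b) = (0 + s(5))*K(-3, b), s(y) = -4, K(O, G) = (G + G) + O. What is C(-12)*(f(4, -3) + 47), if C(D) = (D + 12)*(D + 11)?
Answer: 0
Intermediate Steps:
K(O, G) = O + 2*G (K(O, G) = 2*G + O = O + 2*G)
f(q, b) = 12 - 8*b (f(q, b) = (0 - 4)*(-3 + 2*b) = -4*(-3 + 2*b) = 12 - 8*b)
C(D) = (11 + D)*(12 + D) (C(D) = (12 + D)*(11 + D) = (11 + D)*(12 + D))
C(-12)*(f(4, -3) + 47) = (132 + (-12)**2 + 23*(-12))*((12 - 8*(-3)) + 47) = (132 + 144 - 276)*((12 + 24) + 47) = 0*(36 + 47) = 0*83 = 0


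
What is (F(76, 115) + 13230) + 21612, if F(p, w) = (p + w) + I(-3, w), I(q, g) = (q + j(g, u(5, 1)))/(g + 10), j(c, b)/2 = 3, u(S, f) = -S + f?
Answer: 4379128/125 ≈ 35033.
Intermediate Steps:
u(S, f) = f - S
j(c, b) = 6 (j(c, b) = 2*3 = 6)
I(q, g) = (6 + q)/(10 + g) (I(q, g) = (q + 6)/(g + 10) = (6 + q)/(10 + g))
F(p, w) = p + w + 3/(10 + w) (F(p, w) = (p + w) + (6 - 3)/(10 + w) = (p + w) + 3/(10 + w) = p + w + 3/(10 + w))
(F(76, 115) + 13230) + 21612 = ((3 + (10 + 115)*(76 + 115))/(10 + 115) + 13230) + 21612 = ((3 + 125*191)/125 + 13230) + 21612 = ((3 + 23875)/125 + 13230) + 21612 = ((1/125)*23878 + 13230) + 21612 = (23878/125 + 13230) + 21612 = 1677628/125 + 21612 = 4379128/125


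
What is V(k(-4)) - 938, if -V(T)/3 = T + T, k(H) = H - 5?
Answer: -884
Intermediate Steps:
k(H) = -5 + H
V(T) = -6*T (V(T) = -3*(T + T) = -6*T)
V(k(-4)) - 938 = -6*(-5 - 4) - 938 = -6*(-9) - 938 = 54 - 938 = -884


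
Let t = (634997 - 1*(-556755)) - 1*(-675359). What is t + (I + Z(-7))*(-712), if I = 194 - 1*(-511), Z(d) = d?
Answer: 1370135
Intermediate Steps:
I = 705 (I = 194 + 511 = 705)
t = 1867111 (t = (634997 + 556755) + 675359 = 1191752 + 675359 = 1867111)
t + (I + Z(-7))*(-712) = 1867111 + (705 - 7)*(-712) = 1867111 + 698*(-712) = 1867111 - 496976 = 1370135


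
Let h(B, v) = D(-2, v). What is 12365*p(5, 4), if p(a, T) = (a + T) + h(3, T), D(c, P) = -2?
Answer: 86555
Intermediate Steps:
h(B, v) = -2
p(a, T) = -2 + T + a (p(a, T) = (a + T) - 2 = (T + a) - 2 = -2 + T + a)
12365*p(5, 4) = 12365*(-2 + 4 + 5) = 12365*7 = 86555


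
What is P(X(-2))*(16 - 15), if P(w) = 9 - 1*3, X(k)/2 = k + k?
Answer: 6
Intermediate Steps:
X(k) = 4*k (X(k) = 2*(k + k) = 2*(2*k) = 4*k)
P(w) = 6 (P(w) = 9 - 3 = 6)
P(X(-2))*(16 - 15) = 6*(16 - 15) = 6*1 = 6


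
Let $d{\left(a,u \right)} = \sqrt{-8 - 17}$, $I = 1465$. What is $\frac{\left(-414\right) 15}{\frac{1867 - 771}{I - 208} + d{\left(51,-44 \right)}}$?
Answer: $- \frac{8555343120}{40702441} + \frac{49060521450 i}{40702441} \approx -210.19 + 1205.3 i$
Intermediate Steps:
$d{\left(a,u \right)} = 5 i$ ($d{\left(a,u \right)} = \sqrt{-25} = 5 i$)
$\frac{\left(-414\right) 15}{\frac{1867 - 771}{I - 208} + d{\left(51,-44 \right)}} = \frac{\left(-414\right) 15}{\frac{1867 - 771}{1465 - 208} + 5 i} = - \frac{6210}{\frac{1096}{1257} + 5 i} = - 6210 \frac{1580049 \left(\frac{1096}{1257} - 5 i\right)}{40702441} = - \frac{9812104290 \left(\frac{1096}{1257} - 5 i\right)}{40702441}$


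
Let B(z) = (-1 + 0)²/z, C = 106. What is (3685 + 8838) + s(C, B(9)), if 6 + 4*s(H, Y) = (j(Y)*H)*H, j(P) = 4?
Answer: 47515/2 ≈ 23758.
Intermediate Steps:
B(z) = 1/z (B(z) = (-1)²/z = 1/z)
s(H, Y) = -3/2 + H² (s(H, Y) = -3/2 + ((4*H)*H)/4 = -3/2 + (4*H²)/4 = -3/2 + H²)
(3685 + 8838) + s(C, B(9)) = (3685 + 8838) + (-3/2 + 106²) = 12523 + (-3/2 + 11236) = 12523 + 22469/2 = 47515/2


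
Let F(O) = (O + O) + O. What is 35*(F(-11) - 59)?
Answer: -3220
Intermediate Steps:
F(O) = 3*O (F(O) = 2*O + O = 3*O)
35*(F(-11) - 59) = 35*(3*(-11) - 59) = 35*(-33 - 59) = 35*(-92) = -3220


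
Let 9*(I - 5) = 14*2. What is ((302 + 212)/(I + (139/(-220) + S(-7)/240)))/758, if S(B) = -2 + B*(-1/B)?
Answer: 2035440/22412923 ≈ 0.090815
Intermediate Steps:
I = 73/9 (I = 5 + (14*2)/9 = 5 + (⅑)*28 = 5 + 28/9 = 73/9 ≈ 8.1111)
S(B) = -3 (S(B) = -2 - 1 = -3)
((302 + 212)/(I + (139/(-220) + S(-7)/240)))/758 = ((302 + 212)/(73/9 + (139/(-220) - 3/240)))/758 = (514/(73/9 + (139*(-1/220) - 3*1/240)))*(1/758) = (514/(73/9 + (-139/220 - 1/80)))*(1/758) = (514/(73/9 - 567/880))*(1/758) = (514/(59137/7920))*(1/758) = (514*(7920/59137))*(1/758) = (4070880/59137)*(1/758) = 2035440/22412923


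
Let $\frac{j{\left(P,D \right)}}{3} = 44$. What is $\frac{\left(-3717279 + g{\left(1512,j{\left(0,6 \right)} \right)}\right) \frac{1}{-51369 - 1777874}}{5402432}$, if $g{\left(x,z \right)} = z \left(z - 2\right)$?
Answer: $\frac{3700119}{9882360918976} \approx 3.7442 \cdot 10^{-7}$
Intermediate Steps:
$j{\left(P,D \right)} = 132$ ($j{\left(P,D \right)} = 3 \cdot 44 = 132$)
$g{\left(x,z \right)} = z \left(-2 + z\right)$
$\frac{\left(-3717279 + g{\left(1512,j{\left(0,6 \right)} \right)}\right) \frac{1}{-51369 - 1777874}}{5402432} = \frac{\left(-3717279 + 132 \left(-2 + 132\right)\right) \frac{1}{-51369 - 1777874}}{5402432} = \frac{-3717279 + 132 \cdot 130}{-1829243} \cdot \frac{1}{5402432} = \left(-3717279 + 17160\right) \left(- \frac{1}{1829243}\right) \frac{1}{5402432} = \left(-3700119\right) \left(- \frac{1}{1829243}\right) \frac{1}{5402432} = \frac{3700119}{1829243} \cdot \frac{1}{5402432} = \frac{3700119}{9882360918976}$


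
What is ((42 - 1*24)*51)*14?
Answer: 12852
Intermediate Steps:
((42 - 1*24)*51)*14 = ((42 - 24)*51)*14 = (18*51)*14 = 918*14 = 12852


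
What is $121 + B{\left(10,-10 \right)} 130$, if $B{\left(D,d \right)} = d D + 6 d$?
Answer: $-20679$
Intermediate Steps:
$B{\left(D,d \right)} = 6 d + D d$ ($B{\left(D,d \right)} = D d + 6 d = 6 d + D d$)
$121 + B{\left(10,-10 \right)} 130 = 121 + - 10 \left(6 + 10\right) 130 = 121 + \left(-10\right) 16 \cdot 130 = 121 - 20800 = -20679$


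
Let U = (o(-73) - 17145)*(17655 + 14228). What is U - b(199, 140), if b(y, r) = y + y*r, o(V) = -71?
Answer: -548925787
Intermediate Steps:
b(y, r) = y + r*y
U = -548897728 (U = (-71 - 17145)*(17655 + 14228) = -17216*31883 = -548897728)
U - b(199, 140) = -548897728 - 199*(1 + 140) = -548897728 - 199*141 = -548897728 - 1*28059 = -548897728 - 28059 = -548925787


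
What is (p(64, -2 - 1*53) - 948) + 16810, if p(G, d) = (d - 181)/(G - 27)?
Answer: 586658/37 ≈ 15856.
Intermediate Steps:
p(G, d) = (-181 + d)/(-27 + G)
(p(64, -2 - 1*53) - 948) + 16810 = ((-181 + (-2 - 1*53))/(-27 + 64) - 948) + 16810 = ((-181 + (-2 - 53))/37 - 948) + 16810 = ((-181 - 55)/37 - 948) + 16810 = ((1/37)*(-236) - 948) + 16810 = (-236/37 - 948) + 16810 = -35312/37 + 16810 = 586658/37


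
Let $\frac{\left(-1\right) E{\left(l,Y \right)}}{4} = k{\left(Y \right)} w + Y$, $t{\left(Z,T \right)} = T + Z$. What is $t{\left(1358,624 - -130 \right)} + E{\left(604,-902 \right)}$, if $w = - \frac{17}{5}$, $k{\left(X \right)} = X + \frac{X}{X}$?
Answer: $- \frac{32668}{5} \approx -6533.6$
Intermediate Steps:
$k{\left(X \right)} = 1 + X$ ($k{\left(X \right)} = X + 1 = 1 + X$)
$w = - \frac{17}{5}$ ($w = \left(-17\right) \frac{1}{5} = - \frac{17}{5} \approx -3.4$)
$E{\left(l,Y \right)} = \frac{68}{5} + \frac{48 Y}{5}$ ($E{\left(l,Y \right)} = - 4 \left(\left(1 + Y\right) \left(- \frac{17}{5}\right) + Y\right) = - 4 \left(\left(- \frac{17}{5} - \frac{17 Y}{5}\right) + Y\right) = - 4 \left(- \frac{17}{5} - \frac{12 Y}{5}\right) = \frac{68}{5} + \frac{48 Y}{5}$)
$t{\left(1358,624 - -130 \right)} + E{\left(604,-902 \right)} = \left(\left(624 - -130\right) + 1358\right) + \left(\frac{68}{5} + \frac{48}{5} \left(-902\right)\right) = \left(\left(624 + 130\right) + 1358\right) + \left(\frac{68}{5} - \frac{43296}{5}\right) = \left(754 + 1358\right) - \frac{43228}{5} = 2112 - \frac{43228}{5} = - \frac{32668}{5}$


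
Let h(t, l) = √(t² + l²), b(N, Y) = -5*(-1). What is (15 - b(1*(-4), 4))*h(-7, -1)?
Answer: 50*√2 ≈ 70.711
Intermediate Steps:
b(N, Y) = 5
h(t, l) = √(l² + t²)
(15 - b(1*(-4), 4))*h(-7, -1) = (15 - 1*5)*√((-1)² + (-7)²) = (15 - 5)*√(1 + 49) = 10*√50 = 10*(5*√2) = 50*√2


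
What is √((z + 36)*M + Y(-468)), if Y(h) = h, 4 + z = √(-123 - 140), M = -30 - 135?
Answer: √(-5748 - 165*I*√263) ≈ 17.209 - 77.744*I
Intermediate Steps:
M = -165
z = -4 + I*√263 (z = -4 + √(-123 - 140) = -4 + √(-263) = -4 + I*√263 ≈ -4.0 + 16.217*I)
√((z + 36)*M + Y(-468)) = √(((-4 + I*√263) + 36)*(-165) - 468) = √((32 + I*√263)*(-165) - 468) = √((-5280 - 165*I*√263) - 468) = √(-5748 - 165*I*√263)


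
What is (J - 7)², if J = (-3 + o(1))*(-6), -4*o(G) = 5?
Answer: 1369/4 ≈ 342.25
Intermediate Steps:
o(G) = -5/4 (o(G) = -¼*5 = -5/4)
J = 51/2 (J = (-3 - 5/4)*(-6) = -17/4*(-6) = 51/2 ≈ 25.500)
(J - 7)² = (51/2 - 7)² = (37/2)² = 1369/4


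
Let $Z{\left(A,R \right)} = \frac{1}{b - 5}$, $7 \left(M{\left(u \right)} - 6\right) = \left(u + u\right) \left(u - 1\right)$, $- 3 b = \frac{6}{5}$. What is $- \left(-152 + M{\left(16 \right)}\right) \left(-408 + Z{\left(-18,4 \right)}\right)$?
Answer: $- \frac{5973382}{189} \approx -31605.0$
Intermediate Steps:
$b = - \frac{2}{5}$ ($b = - \frac{6 \cdot \frac{1}{5}}{3} = \left(- \frac{1}{3}\right) \frac{6}{5} = - \frac{2}{5} \approx -0.4$)
$M{\left(u \right)} = 6 + \frac{2 u \left(-1 + u\right)}{7}$ ($M{\left(u \right)} = 6 + \frac{\left(u + u\right) \left(u - 1\right)}{7} = 6 + \frac{2 u \left(-1 + u\right)}{7}$)
$Z{\left(A,R \right)} = - \frac{5}{27}$ ($Z{\left(A,R \right)} = \frac{1}{- \frac{2}{5} - 5} = \frac{1}{- \frac{27}{5}} = - \frac{5}{27}$)
$- \left(-152 + M{\left(16 \right)}\right) \left(-408 + Z{\left(-18,4 \right)}\right) = - \left(-152 + \left(6 - \frac{32}{7} + \frac{2 \cdot 16^{2}}{7}\right)\right) \left(-408 - \frac{5}{27}\right) = - \frac{\left(-152 + \left(6 - \frac{32}{7} + \frac{2}{7} \cdot 256\right)\right) \left(-11021\right)}{27} = - \frac{\left(-152 + \left(6 - \frac{32}{7} + \frac{512}{7}\right)\right) \left(-11021\right)}{27} = - \frac{\left(-152 + \frac{522}{7}\right) \left(-11021\right)}{27} = - \frac{\left(-542\right) \left(-11021\right)}{7 \cdot 27} = \left(-1\right) \frac{5973382}{189} = - \frac{5973382}{189}$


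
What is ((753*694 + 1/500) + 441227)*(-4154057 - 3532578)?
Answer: -740844800808827/100 ≈ -7.4084e+12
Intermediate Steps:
((753*694 + 1/500) + 441227)*(-4154057 - 3532578) = ((522582 + 1/500) + 441227)*(-7686635) = (261291001/500 + 441227)*(-7686635) = (481904501/500)*(-7686635) = -740844800808827/100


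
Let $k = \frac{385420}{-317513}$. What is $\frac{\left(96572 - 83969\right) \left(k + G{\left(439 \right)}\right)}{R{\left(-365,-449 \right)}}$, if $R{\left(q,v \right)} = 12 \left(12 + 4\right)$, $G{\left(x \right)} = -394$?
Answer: $- \frac{37654625853}{1451488} \approx -25942.0$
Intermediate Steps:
$k = - \frac{55060}{45359}$ ($k = 385420 \left(- \frac{1}{317513}\right) = - \frac{55060}{45359} \approx -1.2139$)
$R{\left(q,v \right)} = 192$ ($R{\left(q,v \right)} = 12 \cdot 16 = 192$)
$\frac{\left(96572 - 83969\right) \left(k + G{\left(439 \right)}\right)}{R{\left(-365,-449 \right)}} = \frac{\left(96572 - 83969\right) \left(- \frac{55060}{45359} - 394\right)}{192} = 12603 \left(- \frac{17926506}{45359}\right) \frac{1}{192} = \left(- \frac{225927755118}{45359}\right) \frac{1}{192} = - \frac{37654625853}{1451488}$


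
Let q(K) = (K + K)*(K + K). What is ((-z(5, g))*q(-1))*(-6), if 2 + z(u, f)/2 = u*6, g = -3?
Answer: 1344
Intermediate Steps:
z(u, f) = -4 + 12*u (z(u, f) = -4 + 2*(u*6) = -4 + 2*(6*u) = -4 + 12*u)
q(K) = 4*K² (q(K) = (2*K)*(2*K) = 4*K²)
((-z(5, g))*q(-1))*(-6) = ((-(-4 + 12*5))*(4*(-1)²))*(-6) = ((-(-4 + 60))*(4*1))*(-6) = (-1*56*4)*(-6) = -56*4*(-6) = -224*(-6) = 1344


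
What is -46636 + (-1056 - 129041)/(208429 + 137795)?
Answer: -16146632561/346224 ≈ -46636.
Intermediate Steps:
-46636 + (-1056 - 129041)/(208429 + 137795) = -46636 - 130097/346224 = -16146632561/346224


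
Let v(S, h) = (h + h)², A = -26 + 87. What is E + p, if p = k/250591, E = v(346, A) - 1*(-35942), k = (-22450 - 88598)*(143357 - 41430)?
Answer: 1417748670/250591 ≈ 5657.6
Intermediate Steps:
A = 61
k = -11318789496 (k = -111048*101927 = -11318789496)
v(S, h) = 4*h² (v(S, h) = (2*h)² = 4*h²)
E = 50826 (E = 4*61² - 1*(-35942) = 4*3721 + 35942 = 14884 + 35942 = 50826)
p = -11318789496/250591 ≈ -45168.
E + p = 50826 - 11318789496/250591 = 1417748670/250591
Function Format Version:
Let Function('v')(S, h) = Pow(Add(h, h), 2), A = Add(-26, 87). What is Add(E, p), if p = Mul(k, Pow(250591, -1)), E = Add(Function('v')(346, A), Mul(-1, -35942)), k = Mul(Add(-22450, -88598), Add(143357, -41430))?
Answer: Rational(1417748670, 250591) ≈ 5657.6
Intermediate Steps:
A = 61
k = -11318789496 (k = Mul(-111048, 101927) = -11318789496)
Function('v')(S, h) = Mul(4, Pow(h, 2)) (Function('v')(S, h) = Pow(Mul(2, h), 2) = Mul(4, Pow(h, 2)))
E = 50826 (E = Add(Mul(4, Pow(61, 2)), Mul(-1, -35942)) = Add(Mul(4, 3721), 35942) = Add(14884, 35942) = 50826)
p = Rational(-11318789496, 250591) (p = Mul(-11318789496, Pow(250591, -1)) = Mul(-11318789496, Rational(1, 250591)) = Rational(-11318789496, 250591) ≈ -45168.)
Add(E, p) = Add(50826, Rational(-11318789496, 250591)) = Rational(1417748670, 250591)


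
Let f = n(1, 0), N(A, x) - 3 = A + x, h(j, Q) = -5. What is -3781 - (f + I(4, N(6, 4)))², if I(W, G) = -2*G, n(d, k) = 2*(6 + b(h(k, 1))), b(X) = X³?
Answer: -73477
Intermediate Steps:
N(A, x) = 3 + A + x (N(A, x) = 3 + (A + x) = 3 + A + x)
n(d, k) = -238 (n(d, k) = 2*(6 + (-5)³) = 2*(6 - 125) = 2*(-119) = -238)
f = -238
-3781 - (f + I(4, N(6, 4)))² = -3781 - (-238 - 2*(3 + 6 + 4))² = -3781 - (-238 - 2*13)² = -3781 - (-238 - 26)² = -3781 - 1*(-264)² = -3781 - 1*69696 = -3781 - 69696 = -73477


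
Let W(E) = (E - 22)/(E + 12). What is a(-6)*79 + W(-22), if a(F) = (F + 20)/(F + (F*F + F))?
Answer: 3029/60 ≈ 50.483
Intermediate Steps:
a(F) = (20 + F)/(F² + 2*F) (a(F) = (20 + F)/(F + (F² + F)) = (20 + F)/(F + (F + F²)) = (20 + F)/(F² + 2*F))
W(E) = (-22 + E)/(12 + E)
a(-6)*79 + W(-22) = ((20 - 6)/((-6)*(2 - 6)))*79 + (-22 - 22)/(12 - 22) = -⅙*14/(-4)*79 - 44/(-10) = -⅙*(-¼)*14*79 - ⅒*(-44) = (7/12)*79 + 22/5 = 553/12 + 22/5 = 3029/60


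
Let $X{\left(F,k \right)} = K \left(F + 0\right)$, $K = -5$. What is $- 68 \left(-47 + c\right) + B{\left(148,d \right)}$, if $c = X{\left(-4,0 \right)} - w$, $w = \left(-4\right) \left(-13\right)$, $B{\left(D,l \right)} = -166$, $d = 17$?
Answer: $5206$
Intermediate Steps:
$X{\left(F,k \right)} = - 5 F$ ($X{\left(F,k \right)} = - 5 \left(F + 0\right) = - 5 F$)
$w = 52$
$c = -32$ ($c = \left(-5\right) \left(-4\right) - 52 = 20 - 52 = -32$)
$- 68 \left(-47 + c\right) + B{\left(148,d \right)} = - 68 \left(-47 - 32\right) - 166 = \left(-68\right) \left(-79\right) - 166 = 5372 - 166 = 5206$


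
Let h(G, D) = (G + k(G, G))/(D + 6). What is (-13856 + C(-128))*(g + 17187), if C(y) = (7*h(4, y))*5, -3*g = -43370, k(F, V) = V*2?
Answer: -80257135606/183 ≈ -4.3856e+8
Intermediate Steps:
k(F, V) = 2*V
g = 43370/3 (g = -⅓*(-43370) = 43370/3 ≈ 14457.)
h(G, D) = 3*G/(6 + D) (h(G, D) = (G + 2*G)/(D + 6) = (3*G)/(6 + D) = 3*G/(6 + D))
C(y) = 420/(6 + y) (C(y) = (7*(3*4/(6 + y)))*5 = (7*(12/(6 + y)))*5 = (84/(6 + y))*5 = 420/(6 + y))
(-13856 + C(-128))*(g + 17187) = (-13856 + 420/(6 - 128))*(43370/3 + 17187) = (-13856 + 420/(-122))*(94931/3) = (-13856 + 420*(-1/122))*(94931/3) = (-13856 - 210/61)*(94931/3) = -845426/61*94931/3 = -80257135606/183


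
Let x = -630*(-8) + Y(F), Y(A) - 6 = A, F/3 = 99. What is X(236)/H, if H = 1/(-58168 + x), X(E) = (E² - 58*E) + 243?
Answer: -2231909075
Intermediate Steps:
F = 297 (F = 3*99 = 297)
Y(A) = 6 + A
X(E) = 243 + E² - 58*E
x = 5343 (x = -630*(-8) + (6 + 297) = 5040 + 303 = 5343)
H = -1/52825 (H = 1/(-58168 + 5343) = 1/(-52825) = -1/52825 ≈ -1.8930e-5)
X(236)/H = (243 + 236² - 58*236)/(-1/52825) = (243 + 55696 - 13688)*(-52825) = 42251*(-52825) = -2231909075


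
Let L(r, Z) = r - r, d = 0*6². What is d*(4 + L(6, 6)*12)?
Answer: 0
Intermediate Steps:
d = 0 (d = 0*36 = 0)
L(r, Z) = 0
d*(4 + L(6, 6)*12) = 0*(4 + 0*12) = 0*(4 + 0) = 0*4 = 0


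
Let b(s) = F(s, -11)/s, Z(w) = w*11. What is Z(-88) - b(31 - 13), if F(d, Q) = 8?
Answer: -8716/9 ≈ -968.44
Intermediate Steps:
Z(w) = 11*w
b(s) = 8/s
Z(-88) - b(31 - 13) = 11*(-88) - 8/(31 - 13) = -968 - 8/18 = -968 - 1*4/9 = -968 - 4/9 = -8716/9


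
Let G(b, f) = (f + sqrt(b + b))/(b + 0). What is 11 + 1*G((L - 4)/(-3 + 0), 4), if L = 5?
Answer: -1 - I*sqrt(6) ≈ -1.0 - 2.4495*I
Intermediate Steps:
G(b, f) = (f + sqrt(2)*sqrt(b))/b (G(b, f) = (f + sqrt(2*b))/b = (f + sqrt(2)*sqrt(b))/b)
11 + 1*G((L - 4)/(-3 + 0), 4) = 11 + 1*(4/(((5 - 4)/(-3 + 0))) + sqrt(2)/sqrt((5 - 4)/(-3 + 0))) = 11 + 1*(4/((1/(-3))) + sqrt(2)/sqrt(1/(-3))) = 11 + 1*(4/((1*(-1/3))) + sqrt(2)/sqrt(1*(-1/3))) = 11 + 1*(4/(-1/3) + sqrt(2)/sqrt(-1/3)) = 11 + 1*(4*(-3) + sqrt(2)*(-I*sqrt(3))) = 11 + 1*(-12 - I*sqrt(6)) = 11 + (-12 - I*sqrt(6)) = -1 - I*sqrt(6)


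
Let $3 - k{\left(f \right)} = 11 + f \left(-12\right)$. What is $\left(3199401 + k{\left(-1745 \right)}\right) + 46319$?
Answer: $3224772$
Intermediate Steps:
$k{\left(f \right)} = -8 + 12 f$ ($k{\left(f \right)} = 3 - \left(11 + f \left(-12\right)\right) = 3 - \left(11 - 12 f\right) = 3 + \left(-11 + 12 f\right) = -8 + 12 f$)
$\left(3199401 + k{\left(-1745 \right)}\right) + 46319 = \left(3199401 + \left(-8 + 12 \left(-1745\right)\right)\right) + 46319 = \left(3199401 - 20948\right) + 46319 = 3178453 + 46319 = 3224772$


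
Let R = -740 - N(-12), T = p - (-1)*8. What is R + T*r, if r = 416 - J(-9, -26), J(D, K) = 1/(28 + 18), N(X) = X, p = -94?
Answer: -839549/23 ≈ -36502.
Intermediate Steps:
T = -86 (T = -94 - (-1)*8 = -94 - 1*(-8) = -94 + 8 = -86)
R = -728 (R = -740 - 1*(-12) = -740 + 12 = -728)
J(D, K) = 1/46
r = 19135/46 (r = 416 - 1*1/46 = 416 - 1/46 = 19135/46 ≈ 415.98)
R + T*r = -728 - 86*19135/46 = -728 - 822805/23 = -839549/23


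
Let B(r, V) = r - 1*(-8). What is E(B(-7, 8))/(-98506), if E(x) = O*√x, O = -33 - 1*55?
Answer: 44/49253 ≈ 0.00089335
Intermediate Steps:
O = -88 (O = -33 - 55 = -88)
B(r, V) = 8 + r (B(r, V) = r + 8 = 8 + r)
E(x) = -88*√x
E(B(-7, 8))/(-98506) = -88*√(8 - 7)/(-98506) = -88*√1*(-1/98506) = -88*1*(-1/98506) = -88*(-1/98506) = 44/49253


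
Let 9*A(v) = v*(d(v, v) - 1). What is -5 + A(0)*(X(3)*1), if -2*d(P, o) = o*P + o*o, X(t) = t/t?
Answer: -5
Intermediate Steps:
X(t) = 1
d(P, o) = -o²/2 - P*o/2 (d(P, o) = -(o*P + o*o)/2 = -(P*o + o²)/2 = -(o² + P*o)/2 = -o²/2 - P*o/2)
A(v) = v*(-1 - v²)/9 (A(v) = (v*(-v*(v + v)/2 - 1))/9 = (v*(-v*2*v/2 - 1))/9 = (v*(-v² - 1))/9 = (v*(-1 - v²))/9 = v*(-1 - v²)/9)
-5 + A(0)*(X(3)*1) = -5 + ((⅑)*0*(-1 - 1*0²))*(1*1) = -5 + ((⅑)*0*(-1 - 1*0))*1 = -5 + ((⅑)*0*(-1 + 0))*1 = -5 + ((⅑)*0*(-1))*1 = -5 + 0*1 = -5 + 0 = -5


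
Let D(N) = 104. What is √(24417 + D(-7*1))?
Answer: √24521 ≈ 156.59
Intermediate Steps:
√(24417 + D(-7*1)) = √(24417 + 104) = √24521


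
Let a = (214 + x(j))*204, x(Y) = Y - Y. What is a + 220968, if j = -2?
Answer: 264624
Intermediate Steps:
x(Y) = 0
a = 43656 (a = (214 + 0)*204 = 214*204 = 43656)
a + 220968 = 43656 + 220968 = 264624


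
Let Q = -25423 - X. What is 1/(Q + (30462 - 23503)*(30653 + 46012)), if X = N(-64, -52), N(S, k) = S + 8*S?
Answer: 1/533486888 ≈ 1.8745e-9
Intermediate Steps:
N(S, k) = 9*S
X = -576 (X = 9*(-64) = -576)
Q = -24847 (Q = -25423 - 1*(-576) = -25423 + 576 = -24847)
1/(Q + (30462 - 23503)*(30653 + 46012)) = 1/(-24847 + (30462 - 23503)*(30653 + 46012)) = 1/(-24847 + 6959*76665) = 1/(-24847 + 533511735) = 1/533486888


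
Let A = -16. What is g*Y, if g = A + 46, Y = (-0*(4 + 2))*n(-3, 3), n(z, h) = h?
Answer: 0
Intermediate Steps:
Y = 0 (Y = -0*(4 + 2)*3 = -0*6*3 = -1*0*3 = 0*3 = 0)
g = 30 (g = -16 + 46 = 30)
g*Y = 30*0 = 0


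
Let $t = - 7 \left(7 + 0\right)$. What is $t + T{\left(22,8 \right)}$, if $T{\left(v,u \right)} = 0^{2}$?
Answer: $-49$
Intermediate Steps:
$T{\left(v,u \right)} = 0$
$t = -49$ ($t = \left(-7\right) 7 = -49$)
$t + T{\left(22,8 \right)} = -49 + 0 = -49$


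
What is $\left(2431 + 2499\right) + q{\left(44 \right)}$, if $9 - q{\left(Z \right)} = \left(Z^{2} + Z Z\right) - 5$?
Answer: $1072$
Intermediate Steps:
$q{\left(Z \right)} = 14 - 2 Z^{2}$ ($q{\left(Z \right)} = 9 - \left(\left(Z^{2} + Z Z\right) - 5\right) = 9 - \left(\left(Z^{2} + Z^{2}\right) - 5\right) = 9 - \left(2 Z^{2} - 5\right) = 9 - \left(-5 + 2 Z^{2}\right) = 14 - 2 Z^{2}$)
$\left(2431 + 2499\right) + q{\left(44 \right)} = \left(2431 + 2499\right) + \left(14 - 2 \cdot 44^{2}\right) = 4930 + \left(14 - 3872\right) = 4930 - 3858 = 1072$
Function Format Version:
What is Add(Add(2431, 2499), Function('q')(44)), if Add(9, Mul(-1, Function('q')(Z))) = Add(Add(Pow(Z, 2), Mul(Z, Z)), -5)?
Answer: 1072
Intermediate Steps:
Function('q')(Z) = Add(14, Mul(-2, Pow(Z, 2))) (Function('q')(Z) = Add(9, Mul(-1, Add(Add(Pow(Z, 2), Mul(Z, Z)), -5))) = Add(9, Mul(-1, Add(Add(Pow(Z, 2), Pow(Z, 2)), -5))) = Add(9, Mul(-1, Add(Mul(2, Pow(Z, 2)), -5))) = Add(9, Mul(-1, Add(-5, Mul(2, Pow(Z, 2))))) = Add(9, Add(5, Mul(-2, Pow(Z, 2)))) = Add(14, Mul(-2, Pow(Z, 2))))
Add(Add(2431, 2499), Function('q')(44)) = Add(Add(2431, 2499), Add(14, Mul(-2, Pow(44, 2)))) = Add(4930, Add(14, Mul(-2, 1936))) = Add(4930, Add(14, -3872)) = Add(4930, -3858) = 1072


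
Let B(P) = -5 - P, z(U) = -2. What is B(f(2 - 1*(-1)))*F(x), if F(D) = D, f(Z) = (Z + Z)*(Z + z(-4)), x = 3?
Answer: -33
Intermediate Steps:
f(Z) = 2*Z*(-2 + Z) (f(Z) = (Z + Z)*(Z - 2) = (2*Z)*(-2 + Z) = 2*Z*(-2 + Z))
B(f(2 - 1*(-1)))*F(x) = (-5 - 2*(2 - 1*(-1))*(-2 + (2 - 1*(-1))))*3 = (-5 - 2*(2 + 1)*(-2 + (2 + 1)))*3 = (-5 - 2*3*(-2 + 3))*3 = (-5 - 2*3)*3 = (-5 - 1*6)*3 = (-5 - 6)*3 = -11*3 = -33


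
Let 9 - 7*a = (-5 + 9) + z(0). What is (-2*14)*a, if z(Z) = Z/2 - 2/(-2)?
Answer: -16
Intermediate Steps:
z(Z) = 1 + Z/2 (z(Z) = Z*(½) - 2*(-½) = Z/2 + 1 = 1 + Z/2)
a = 4/7 (a = 9/7 - ((-5 + 9) + (1 + (½)*0))/7 = 9/7 - (4 + (1 + 0))/7 = 9/7 - (4 + 1)/7 = 9/7 - ⅐*5 = 9/7 - 5/7 = 4/7 ≈ 0.57143)
(-2*14)*a = -2*14*(4/7) = -28*4/7 = -16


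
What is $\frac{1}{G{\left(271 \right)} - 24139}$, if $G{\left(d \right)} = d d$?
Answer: $\frac{1}{49302} \approx 2.0283 \cdot 10^{-5}$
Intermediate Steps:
$G{\left(d \right)} = d^{2}$
$\frac{1}{G{\left(271 \right)} - 24139} = \frac{1}{271^{2} - 24139} = \frac{1}{73441 - 24139} = \frac{1}{49302}$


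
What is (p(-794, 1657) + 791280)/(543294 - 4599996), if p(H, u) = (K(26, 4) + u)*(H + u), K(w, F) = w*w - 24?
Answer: -2783947/4056702 ≈ -0.68626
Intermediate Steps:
K(w, F) = -24 + w**2 (K(w, F) = w**2 - 24 = -24 + w**2)
p(H, u) = (652 + u)*(H + u) (p(H, u) = ((-24 + 26**2) + u)*(H + u) = ((-24 + 676) + u)*(H + u) = (652 + u)*(H + u))
(p(-794, 1657) + 791280)/(543294 - 4599996) = ((1657**2 + 652*(-794) + 652*1657 - 794*1657) + 791280)/(543294 - 4599996) = ((2745649 - 517688 + 1080364 - 1315658) + 791280)/(-4056702) = (1992667 + 791280)*(-1/4056702) = 2783947*(-1/4056702) = -2783947/4056702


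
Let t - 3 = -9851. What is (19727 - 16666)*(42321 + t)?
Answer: 99399853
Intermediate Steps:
t = -9848 (t = 3 - 9851 = -9848)
(19727 - 16666)*(42321 + t) = (19727 - 16666)*(42321 - 9848) = 3061*32473 = 99399853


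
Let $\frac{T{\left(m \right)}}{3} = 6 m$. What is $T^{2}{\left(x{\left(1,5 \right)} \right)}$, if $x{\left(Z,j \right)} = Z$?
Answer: $324$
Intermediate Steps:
$T{\left(m \right)} = 18 m$ ($T{\left(m \right)} = 3 \cdot 6 m = 18 m$)
$T^{2}{\left(x{\left(1,5 \right)} \right)} = \left(18 \cdot 1\right)^{2} = 18^{2} = 324$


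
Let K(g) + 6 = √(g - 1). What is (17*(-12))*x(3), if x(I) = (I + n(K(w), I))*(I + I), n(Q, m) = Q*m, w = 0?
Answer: 18360 - 3672*I ≈ 18360.0 - 3672.0*I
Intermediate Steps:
K(g) = -6 + √(-1 + g) (K(g) = -6 + √(g - 1) = -6 + √(-1 + g))
x(I) = 2*I*(I + I*(-6 + I)) (x(I) = (I + (-6 + √(-1 + 0))*I)*(I + I) = (I + (-6 + √(-1))*I)*(2*I) = (I + (-6 + I)*I)*(2*I) = (I + I*(-6 + I))*(2*I) = 2*I*(I + I*(-6 + I)))
(17*(-12))*x(3) = (17*(-12))*(2*3²*(-5 + I)) = -408*9*(-5 + I) = -204*(-90 + 18*I) = 18360 - 3672*I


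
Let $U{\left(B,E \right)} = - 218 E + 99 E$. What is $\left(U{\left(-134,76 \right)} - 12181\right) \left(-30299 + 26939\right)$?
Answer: $71316000$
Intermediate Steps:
$U{\left(B,E \right)} = - 119 E$
$\left(U{\left(-134,76 \right)} - 12181\right) \left(-30299 + 26939\right) = \left(\left(-119\right) 76 - 12181\right) \left(-30299 + 26939\right) = \left(-9044 - 12181\right) \left(-3360\right) = \left(-21225\right) \left(-3360\right) = 71316000$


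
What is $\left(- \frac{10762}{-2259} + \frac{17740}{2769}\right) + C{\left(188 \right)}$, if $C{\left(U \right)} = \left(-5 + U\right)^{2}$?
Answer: $\frac{69849765419}{2085057} \approx 33500.0$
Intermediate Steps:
$\left(- \frac{10762}{-2259} + \frac{17740}{2769}\right) + C{\left(188 \right)} = \left(- \frac{10762}{-2259} + \frac{17740}{2769}\right) + \left(-5 + 188\right)^{2} = \left(\left(-10762\right) \left(- \frac{1}{2259}\right) + 17740 \cdot \frac{1}{2769}\right) + 183^{2} = \left(\frac{10762}{2259} + \frac{17740}{2769}\right) + 33489 = \frac{23291546}{2085057} + 33489 = \frac{69849765419}{2085057}$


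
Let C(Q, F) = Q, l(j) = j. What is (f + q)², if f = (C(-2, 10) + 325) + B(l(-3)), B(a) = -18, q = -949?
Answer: 414736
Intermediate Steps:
f = 305 (f = (-2 + 325) - 18 = 323 - 18 = 305)
(f + q)² = (305 - 949)² = (-644)² = 414736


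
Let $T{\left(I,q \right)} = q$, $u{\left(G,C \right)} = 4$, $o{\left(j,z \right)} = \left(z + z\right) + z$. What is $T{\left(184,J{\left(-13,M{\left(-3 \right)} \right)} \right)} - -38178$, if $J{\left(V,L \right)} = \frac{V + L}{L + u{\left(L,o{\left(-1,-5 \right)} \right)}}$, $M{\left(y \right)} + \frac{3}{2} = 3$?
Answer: $\frac{419935}{11} \approx 38176.0$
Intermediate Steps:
$o{\left(j,z \right)} = 3 z$ ($o{\left(j,z \right)} = 2 z + z = 3 z$)
$M{\left(y \right)} = \frac{3}{2}$ ($M{\left(y \right)} = - \frac{3}{2} + 3 = \frac{3}{2}$)
$J{\left(V,L \right)} = \frac{L + V}{4 + L}$ ($J{\left(V,L \right)} = \frac{V + L}{L + 4} = \frac{L + V}{4 + L}$)
$T{\left(184,J{\left(-13,M{\left(-3 \right)} \right)} \right)} - -38178 = \frac{\frac{3}{2} - 13}{4 + \frac{3}{2}} - -38178 = \frac{1}{\frac{11}{2}} \left(- \frac{23}{2}\right) + 38178 = \frac{2}{11} \left(- \frac{23}{2}\right) + 38178 = - \frac{23}{11} + 38178 = \frac{419935}{11}$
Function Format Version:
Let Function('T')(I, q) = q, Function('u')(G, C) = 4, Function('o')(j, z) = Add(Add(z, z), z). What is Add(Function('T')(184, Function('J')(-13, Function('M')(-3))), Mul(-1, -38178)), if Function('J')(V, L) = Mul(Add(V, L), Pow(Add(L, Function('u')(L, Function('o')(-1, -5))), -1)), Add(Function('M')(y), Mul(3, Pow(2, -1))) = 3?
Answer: Rational(419935, 11) ≈ 38176.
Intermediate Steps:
Function('o')(j, z) = Mul(3, z) (Function('o')(j, z) = Add(Mul(2, z), z) = Mul(3, z))
Function('M')(y) = Rational(3, 2) (Function('M')(y) = Add(Rational(-3, 2), 3) = Rational(3, 2))
Function('J')(V, L) = Mul(Pow(Add(4, L), -1), Add(L, V)) (Function('J')(V, L) = Mul(Add(V, L), Pow(Add(L, 4), -1)) = Mul(Add(L, V), Pow(Add(4, L), -1)) = Mul(Pow(Add(4, L), -1), Add(L, V)))
Add(Function('T')(184, Function('J')(-13, Function('M')(-3))), Mul(-1, -38178)) = Add(Mul(Pow(Add(4, Rational(3, 2)), -1), Add(Rational(3, 2), -13)), Mul(-1, -38178)) = Add(Mul(Pow(Rational(11, 2), -1), Rational(-23, 2)), 38178) = Add(Mul(Rational(2, 11), Rational(-23, 2)), 38178) = Add(Rational(-23, 11), 38178) = Rational(419935, 11)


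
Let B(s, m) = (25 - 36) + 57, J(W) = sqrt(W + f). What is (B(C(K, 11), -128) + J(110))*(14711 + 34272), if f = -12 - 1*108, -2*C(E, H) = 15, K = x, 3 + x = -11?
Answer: 2253218 + 48983*I*sqrt(10) ≈ 2.2532e+6 + 1.549e+5*I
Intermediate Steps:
x = -14 (x = -3 - 11 = -14)
K = -14
C(E, H) = -15/2 (C(E, H) = -1/2*15 = -15/2)
f = -120 (f = -12 - 108 = -120)
J(W) = sqrt(-120 + W) (J(W) = sqrt(W - 120) = sqrt(-120 + W))
B(s, m) = 46 (B(s, m) = -11 + 57 = 46)
(B(C(K, 11), -128) + J(110))*(14711 + 34272) = (46 + sqrt(-120 + 110))*(14711 + 34272) = (46 + sqrt(-10))*48983 = (46 + I*sqrt(10))*48983 = 2253218 + 48983*I*sqrt(10)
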